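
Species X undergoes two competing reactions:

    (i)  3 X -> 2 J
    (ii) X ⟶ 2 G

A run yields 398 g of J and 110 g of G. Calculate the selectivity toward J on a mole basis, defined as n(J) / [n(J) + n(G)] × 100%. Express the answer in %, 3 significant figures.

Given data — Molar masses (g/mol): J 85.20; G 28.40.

54.7 %

n(J) = 398 / 85.20 = 4.671 mol
n(G) = 110 / 28.40 = 3.873 mol
selectivity = 4.671/(4.671+3.873) × 100 = 54.67 %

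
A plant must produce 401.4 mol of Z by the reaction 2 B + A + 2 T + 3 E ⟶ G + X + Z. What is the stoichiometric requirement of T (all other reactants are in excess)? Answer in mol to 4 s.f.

802.8 mol

n(Z) = 401.4 mol
n(T) = (2/1) × 401.4 = 802.8 mol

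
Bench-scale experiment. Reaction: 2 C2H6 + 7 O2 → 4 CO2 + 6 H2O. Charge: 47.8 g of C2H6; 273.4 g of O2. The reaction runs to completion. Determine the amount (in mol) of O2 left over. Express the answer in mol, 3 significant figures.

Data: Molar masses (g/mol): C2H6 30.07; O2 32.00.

n(C2H6) = 47.80 / 30.07 = 1.590 mol
n(O2) = 273.4 / 32.00 = 8.544 mol
n/ν → C2H6: 0.7950, O2: 1.221; C2H6 is limiting.
O2 consumed = (7/2) × 1.590 = 5.565 mol
O2 remaining = 8.544 − 5.565 = 2.979 mol

2.98 mol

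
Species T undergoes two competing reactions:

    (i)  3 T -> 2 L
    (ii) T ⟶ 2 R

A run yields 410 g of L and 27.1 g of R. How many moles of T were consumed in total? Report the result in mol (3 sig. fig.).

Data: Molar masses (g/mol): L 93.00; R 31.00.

n(L) = 410 / 93.00 = 4.409 mol
n(R) = 27.1 / 31.00 = 0.8742 mol
n(T) via (i) = (3/2)×4.409 = 6.614 mol
n(T) via (ii) = (1/2)×0.8742 = 0.4371 mol
total n(T) = 6.614 + 0.4371 = 7.051 mol

7.05 mol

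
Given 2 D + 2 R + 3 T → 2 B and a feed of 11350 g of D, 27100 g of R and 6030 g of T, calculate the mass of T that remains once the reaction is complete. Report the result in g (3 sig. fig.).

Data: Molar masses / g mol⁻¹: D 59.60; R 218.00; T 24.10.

n(D) = 11350 / 59.60 = 190.4 mol
n(R) = 27100 / 218.00 = 124.3 mol
n(T) = 6030 / 24.10 = 250.2 mol
n/ν for D = 190.4/2 = 95.20
n/ν for R = 124.3/2 = 62.15
n/ν for T = 250.2/3 = 83.40
Smallest n/ν is R → limiting reagent.
T consumed = (3/2) × 124.3 = 186.5 mol
T remaining = 250.2 − 186.5 = 63.70 mol
mass = 63.70 × 24.10 = 1535 g

1540 g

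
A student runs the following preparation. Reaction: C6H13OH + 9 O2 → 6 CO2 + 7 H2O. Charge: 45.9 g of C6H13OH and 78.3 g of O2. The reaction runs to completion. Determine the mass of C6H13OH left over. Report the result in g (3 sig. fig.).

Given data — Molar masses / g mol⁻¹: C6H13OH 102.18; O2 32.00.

18.1 g

n(C6H13OH) = 45.90 / 102.18 = 0.4492 mol
n(O2) = 78.30 / 32.00 = 2.447 mol
n/ν for C6H13OH = 0.4492/1 = 0.4492
n/ν for O2 = 2.447/9 = 0.2719
Smallest n/ν is O2 → limiting reagent.
C6H13OH consumed = (1/9) × 2.447 = 0.2719 mol
C6H13OH remaining = 0.4492 − 0.2719 = 0.1773 mol
mass = 0.1773 × 102.18 = 18.12 g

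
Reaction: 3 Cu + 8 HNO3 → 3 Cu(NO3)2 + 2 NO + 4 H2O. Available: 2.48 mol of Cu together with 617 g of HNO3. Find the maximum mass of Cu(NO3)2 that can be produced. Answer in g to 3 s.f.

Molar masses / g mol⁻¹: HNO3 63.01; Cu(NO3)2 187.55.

n(Cu) = 2.480 mol
n(HNO3) = 617.0 / 63.01 = 9.792 mol
n/ν for Cu = 2.480/3 = 0.8267
n/ν for HNO3 = 9.792/8 = 1.224
Smallest n/ν is Cu → limiting reagent.
n(Cu(NO3)2) = (3/3) × 2.480 = 2.480 mol
mass = 2.480 × 187.55 = 465.1 g

465 g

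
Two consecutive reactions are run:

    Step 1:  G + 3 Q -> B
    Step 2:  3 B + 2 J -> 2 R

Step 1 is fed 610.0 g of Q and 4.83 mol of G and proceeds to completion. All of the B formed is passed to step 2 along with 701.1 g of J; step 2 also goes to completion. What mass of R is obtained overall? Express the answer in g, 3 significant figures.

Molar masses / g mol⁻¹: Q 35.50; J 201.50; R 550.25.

Step 1:
n(Q) = 610.0 / 35.50 = 17.18 mol
n(G) = 4.830 mol
n/ν for Q = 17.18/3 = 5.727
n/ν for G = 4.830/1 = 4.830
Smallest n/ν is G → limiting reagent.
n(B) produced = (1/1) × 4.830 = 4.830 mol
Step 2:
n(B) available = 4.830 mol
n(J) = 701.1 / 201.50 = 3.479 mol
n/ν for B = 4.830/3 = 1.610
n/ν for J = 3.479/2 = 1.740
Smallest n/ν is B → limiting reagent.
n(R) = (2/3) × 4.830 = 3.220 mol
mass = 3.220 × 550.25 = 1772 g

1770 g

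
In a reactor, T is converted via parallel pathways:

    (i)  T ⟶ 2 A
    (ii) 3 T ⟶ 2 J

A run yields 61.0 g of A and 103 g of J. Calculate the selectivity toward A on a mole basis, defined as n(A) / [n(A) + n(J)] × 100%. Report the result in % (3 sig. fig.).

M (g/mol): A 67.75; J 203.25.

64.0 %

n(A) = 61.0 / 67.75 = 0.9004 mol
n(J) = 103 / 203.25 = 0.5068 mol
selectivity = 0.9004/(0.9004+0.5068) × 100 = 63.99 %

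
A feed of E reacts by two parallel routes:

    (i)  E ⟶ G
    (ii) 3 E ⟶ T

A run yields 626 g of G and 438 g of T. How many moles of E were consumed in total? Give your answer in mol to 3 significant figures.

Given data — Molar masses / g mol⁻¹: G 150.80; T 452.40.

n(G) = 626 / 150.80 = 4.151 mol
n(T) = 438 / 452.40 = 0.9682 mol
n(E) via (i) = (1/1)×4.151 = 4.151 mol
n(E) via (ii) = (3/1)×0.9682 = 2.905 mol
total n(E) = 4.151 + 2.905 = 7.056 mol

7.06 mol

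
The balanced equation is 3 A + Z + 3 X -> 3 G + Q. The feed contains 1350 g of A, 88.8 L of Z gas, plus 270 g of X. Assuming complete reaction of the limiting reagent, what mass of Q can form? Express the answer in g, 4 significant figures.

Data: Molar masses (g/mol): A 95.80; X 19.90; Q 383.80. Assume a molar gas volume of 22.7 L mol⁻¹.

1501 g

n(A) = 1350 / 95.80 = 14.09 mol
n(Z) = 88.80 / 22.7 = 3.912 mol
n(X) = 270.0 / 19.90 = 13.57 mol
n/ν → A: 4.697, Z: 3.912, X: 4.523; Z is limiting.
n(Q) = (1/1) × 3.912 = 3.912 mol
mass = 3.912 × 383.80 = 1501 g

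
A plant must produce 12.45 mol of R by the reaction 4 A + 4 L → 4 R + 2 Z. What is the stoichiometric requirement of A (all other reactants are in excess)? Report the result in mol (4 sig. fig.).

n(R) = 12.45 mol
n(A) = (4/4) × 12.45 = 12.45 mol

12.45 mol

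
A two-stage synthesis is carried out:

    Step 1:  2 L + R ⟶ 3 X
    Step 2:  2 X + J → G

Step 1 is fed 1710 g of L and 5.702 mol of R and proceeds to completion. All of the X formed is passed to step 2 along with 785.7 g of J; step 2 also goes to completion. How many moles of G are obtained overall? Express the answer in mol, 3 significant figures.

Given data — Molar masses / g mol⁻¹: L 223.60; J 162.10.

Step 1:
n(L) = 1710 / 223.60 = 7.648 mol
n(R) = 5.702 mol
n/ν for L = 7.648/2 = 3.824
n/ν for R = 5.702/1 = 5.702
Smallest n/ν is L → limiting reagent.
n(X) produced = (3/2) × 7.648 = 11.47 mol
Step 2:
n(X) available = 11.47 mol
n(J) = 785.7 / 162.10 = 4.847 mol
n/ν for X = 11.47/2 = 5.735
n/ν for J = 4.847/1 = 4.847
Smallest n/ν is J → limiting reagent.
n(G) = (1/1) × 4.847 = 4.847 mol

4.85 mol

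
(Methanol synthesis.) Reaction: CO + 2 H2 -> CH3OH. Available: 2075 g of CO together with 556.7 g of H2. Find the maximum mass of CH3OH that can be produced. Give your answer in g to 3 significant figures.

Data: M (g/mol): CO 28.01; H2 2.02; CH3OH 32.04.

2370 g

n(CO) = 2075 / 28.01 = 74.08 mol
n(H2) = 556.7 / 2.02 = 275.6 mol
n/ν → CO: 74.08, H2: 137.8; CO is limiting.
n(CH3OH) = (1/1) × 74.08 = 74.08 mol
mass = 74.08 × 32.04 = 2374 g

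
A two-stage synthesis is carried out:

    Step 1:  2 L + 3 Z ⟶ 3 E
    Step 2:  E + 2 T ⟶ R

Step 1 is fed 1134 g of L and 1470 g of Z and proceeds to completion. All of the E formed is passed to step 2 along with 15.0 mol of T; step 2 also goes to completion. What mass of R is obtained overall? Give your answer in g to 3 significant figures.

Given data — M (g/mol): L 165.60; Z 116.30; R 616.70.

4630 g

Step 1:
n(L) = 1134 / 165.60 = 6.848 mol
n(Z) = 1470 / 116.30 = 12.64 mol
n/ν for L = 6.848/2 = 3.424
n/ν for Z = 12.64/3 = 4.213
Smallest n/ν is L → limiting reagent.
n(E) produced = (3/2) × 6.848 = 10.27 mol
Step 2:
n(E) available = 10.27 mol
n(T) = 15.00 mol
n/ν for E = 10.27/1 = 10.27
n/ν for T = 15.00/2 = 7.500
Smallest n/ν is T → limiting reagent.
n(R) = (1/2) × 15.00 = 7.500 mol
mass = 7.500 × 616.70 = 4625 g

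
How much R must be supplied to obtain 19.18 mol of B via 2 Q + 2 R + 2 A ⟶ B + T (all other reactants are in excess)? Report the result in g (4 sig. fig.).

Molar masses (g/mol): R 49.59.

n(B) = 19.18 mol
n(R) = (2/1) × 19.18 = 38.36 mol
mass = 38.36 × 49.59 = 1902 g

1902 g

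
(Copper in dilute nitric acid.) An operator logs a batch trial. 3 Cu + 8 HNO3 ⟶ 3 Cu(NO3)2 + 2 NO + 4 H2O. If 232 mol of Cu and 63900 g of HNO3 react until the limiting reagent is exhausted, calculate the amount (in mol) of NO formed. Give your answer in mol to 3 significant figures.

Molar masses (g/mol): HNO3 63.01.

155 mol

n(Cu) = 232.0 mol
n(HNO3) = 63900 / 63.01 = 1014 mol
n/ν → Cu: 77.33, HNO3: 126.8; Cu is limiting.
n(NO) = (2/3) × 232.0 = 154.7 mol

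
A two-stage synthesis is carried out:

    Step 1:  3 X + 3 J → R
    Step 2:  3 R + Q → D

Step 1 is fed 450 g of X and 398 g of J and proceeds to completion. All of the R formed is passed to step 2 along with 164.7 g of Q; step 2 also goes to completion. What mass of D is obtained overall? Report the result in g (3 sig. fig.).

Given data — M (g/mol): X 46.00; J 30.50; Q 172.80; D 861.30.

Step 1:
n(X) = 450.0 / 46.00 = 9.783 mol
n(J) = 398.0 / 30.50 = 13.05 mol
n/ν for X = 9.783/3 = 3.261
n/ν for J = 13.05/3 = 4.350
Smallest n/ν is X → limiting reagent.
n(R) produced = (1/3) × 9.783 = 3.261 mol
Step 2:
n(R) available = 3.261 mol
n(Q) = 164.7 / 172.80 = 0.9531 mol
n/ν for R = 3.261/3 = 1.087
n/ν for Q = 0.9531/1 = 0.9531
Smallest n/ν is Q → limiting reagent.
n(D) = (1/1) × 0.9531 = 0.9531 mol
mass = 0.9531 × 861.30 = 820.9 g

821 g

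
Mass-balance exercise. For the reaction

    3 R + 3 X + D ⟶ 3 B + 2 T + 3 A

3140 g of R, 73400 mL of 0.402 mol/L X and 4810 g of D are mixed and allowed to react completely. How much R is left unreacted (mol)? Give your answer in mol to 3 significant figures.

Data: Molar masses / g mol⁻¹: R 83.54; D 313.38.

n(R) = 3140 / 83.54 = 37.59 mol
n(X) = 0.402 × 73400/1000 = 29.51 mol
n(D) = 4810 / 313.38 = 15.35 mol
n/ν for R = 37.59/3 = 12.53
n/ν for X = 29.51/3 = 9.837
n/ν for D = 15.35/1 = 15.35
Smallest n/ν is X → limiting reagent.
R consumed = (3/3) × 29.51 = 29.51 mol
R remaining = 37.59 − 29.51 = 8.080 mol

8.08 mol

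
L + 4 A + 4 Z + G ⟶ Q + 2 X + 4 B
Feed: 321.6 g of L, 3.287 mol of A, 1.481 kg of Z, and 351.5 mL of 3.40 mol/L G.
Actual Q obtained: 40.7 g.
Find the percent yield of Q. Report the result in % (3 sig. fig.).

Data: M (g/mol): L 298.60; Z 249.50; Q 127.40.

n(L) = 321.6 / 298.60 = 1.077 mol
n(A) = 3.287 mol
n(Z) = 1.481×1000 / 249.50 = 5.936 mol
n(G) = 3.40 × 351.5/1000 = 1.195 mol
n/ν → L: 1.077, A: 0.8218, Z: 1.484, G: 1.195; A is limiting.
theoretical n(Q) = (1/4) × 3.287 = 0.8218 mol → 104.7 g
% yield = 40.7 / 104.7 × 100 = 38.87 %

38.9 %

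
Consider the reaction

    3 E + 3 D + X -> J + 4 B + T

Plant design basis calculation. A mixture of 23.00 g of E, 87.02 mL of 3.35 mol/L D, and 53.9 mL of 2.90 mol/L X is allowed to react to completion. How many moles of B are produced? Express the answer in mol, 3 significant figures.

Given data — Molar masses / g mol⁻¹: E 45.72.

0.389 mol

n(E) = 23.00 / 45.72 = 0.5031 mol
n(D) = 3.35 × 87.02/1000 = 0.2915 mol
n(X) = 2.90 × 53.90/1000 = 0.1563 mol
n/ν for E = 0.5031/3 = 0.1677
n/ν for D = 0.2915/3 = 0.09717
n/ν for X = 0.1563/1 = 0.1563
Smallest n/ν is D → limiting reagent.
n(B) = (4/3) × 0.2915 = 0.3887 mol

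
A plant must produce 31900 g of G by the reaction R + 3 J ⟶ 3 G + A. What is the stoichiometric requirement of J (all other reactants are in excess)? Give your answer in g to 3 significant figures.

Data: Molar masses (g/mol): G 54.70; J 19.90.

11600 g

n(G) = 31900 / 54.70 = 583.2 mol
n(J) = (3/3) × 583.2 = 583.2 mol
mass = 583.2 × 19.90 = 11610 g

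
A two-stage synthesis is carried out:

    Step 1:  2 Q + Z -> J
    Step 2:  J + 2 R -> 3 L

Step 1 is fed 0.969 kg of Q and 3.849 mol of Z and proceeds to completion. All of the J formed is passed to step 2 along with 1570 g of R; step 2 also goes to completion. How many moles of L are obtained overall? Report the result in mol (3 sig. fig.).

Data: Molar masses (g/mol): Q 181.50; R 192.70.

8.01 mol

Step 1:
n(Q) = 0.9690×1000 / 181.50 = 5.339 mol
n(Z) = 3.849 mol
n/ν → Q: 2.670, Z: 3.849; Q is limiting.
n(J) produced = (1/2) × 5.339 = 2.670 mol
Step 2:
n(J) available = 2.670 mol
n(R) = 1570 / 192.70 = 8.147 mol
n/ν → J: 2.670, R: 4.074; J is limiting.
n(L) = (3/1) × 2.670 = 8.010 mol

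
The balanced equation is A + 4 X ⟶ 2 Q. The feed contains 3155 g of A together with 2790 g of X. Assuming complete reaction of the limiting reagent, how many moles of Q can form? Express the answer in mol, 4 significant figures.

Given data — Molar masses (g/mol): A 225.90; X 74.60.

18.70 mol

n(A) = 3155 / 225.90 = 13.97 mol
n(X) = 2790 / 74.60 = 37.40 mol
n/ν for A = 13.97/1 = 13.97
n/ν for X = 37.40/4 = 9.350
Smallest n/ν is X → limiting reagent.
n(Q) = (2/4) × 37.40 = 18.70 mol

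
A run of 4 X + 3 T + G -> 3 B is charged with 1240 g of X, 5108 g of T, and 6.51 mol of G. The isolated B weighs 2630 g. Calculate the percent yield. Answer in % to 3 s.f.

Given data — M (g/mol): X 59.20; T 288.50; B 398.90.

n(X) = 1240 / 59.20 = 20.95 mol
n(T) = 5108 / 288.50 = 17.71 mol
n(G) = 6.510 mol
n/ν for X = 20.95/4 = 5.238
n/ν for T = 17.71/3 = 5.903
n/ν for G = 6.510/1 = 6.510
Smallest n/ν is X → limiting reagent.
theoretical n(B) = (3/4) × 20.95 = 15.71 mol → 6267 g
% yield = 2630 / 6267 × 100 = 41.97 %

42.0 %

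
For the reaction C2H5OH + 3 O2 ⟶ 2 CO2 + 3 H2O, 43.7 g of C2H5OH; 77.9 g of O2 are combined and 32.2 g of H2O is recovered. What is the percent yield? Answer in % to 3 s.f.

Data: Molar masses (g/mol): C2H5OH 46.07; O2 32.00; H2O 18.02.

73.4 %

n(C2H5OH) = 43.70 / 46.07 = 0.9486 mol
n(O2) = 77.90 / 32.00 = 2.434 mol
n/ν for C2H5OH = 0.9486/1 = 0.9486
n/ν for O2 = 2.434/3 = 0.8113
Smallest n/ν is O2 → limiting reagent.
theoretical n(H2O) = (3/3) × 2.434 = 2.434 mol → 43.86 g
% yield = 32.2 / 43.86 × 100 = 73.42 %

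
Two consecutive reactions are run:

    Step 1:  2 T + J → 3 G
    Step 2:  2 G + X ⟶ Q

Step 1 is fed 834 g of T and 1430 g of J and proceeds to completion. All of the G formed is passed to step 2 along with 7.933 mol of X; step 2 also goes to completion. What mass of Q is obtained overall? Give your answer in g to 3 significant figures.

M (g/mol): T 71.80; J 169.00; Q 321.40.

Step 1:
n(T) = 834.0 / 71.80 = 11.62 mol
n(J) = 1430 / 169.00 = 8.462 mol
n/ν for T = 11.62/2 = 5.810
n/ν for J = 8.462/1 = 8.462
Smallest n/ν is T → limiting reagent.
n(G) produced = (3/2) × 11.62 = 17.43 mol
Step 2:
n(G) available = 17.43 mol
n(X) = 7.933 mol
n/ν for G = 17.43/2 = 8.715
n/ν for X = 7.933/1 = 7.933
Smallest n/ν is X → limiting reagent.
n(Q) = (1/1) × 7.933 = 7.933 mol
mass = 7.933 × 321.40 = 2550 g

2550 g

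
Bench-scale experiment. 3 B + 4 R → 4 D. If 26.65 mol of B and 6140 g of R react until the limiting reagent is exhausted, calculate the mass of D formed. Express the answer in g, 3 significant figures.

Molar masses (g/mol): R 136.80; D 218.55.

n(B) = 26.65 mol
n(R) = 6140 / 136.80 = 44.88 mol
n/ν → B: 8.883, R: 11.22; B is limiting.
n(D) = (4/3) × 26.65 = 35.53 mol
mass = 35.53 × 218.55 = 7765 g

7770 g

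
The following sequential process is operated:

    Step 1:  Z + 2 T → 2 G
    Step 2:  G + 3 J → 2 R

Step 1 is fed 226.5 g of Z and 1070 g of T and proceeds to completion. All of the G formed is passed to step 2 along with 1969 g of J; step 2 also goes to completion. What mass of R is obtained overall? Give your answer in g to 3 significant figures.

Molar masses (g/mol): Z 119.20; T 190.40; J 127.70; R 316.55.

Step 1:
n(Z) = 226.5 / 119.20 = 1.900 mol
n(T) = 1070 / 190.40 = 5.620 mol
n/ν → Z: 1.900, T: 2.810; Z is limiting.
n(G) produced = (2/1) × 1.900 = 3.800 mol
Step 2:
n(G) available = 3.800 mol
n(J) = 1969 / 127.70 = 15.42 mol
n/ν → G: 3.800, J: 5.140; G is limiting.
n(R) = (2/1) × 3.800 = 7.600 mol
mass = 7.600 × 316.55 = 2406 g

2410 g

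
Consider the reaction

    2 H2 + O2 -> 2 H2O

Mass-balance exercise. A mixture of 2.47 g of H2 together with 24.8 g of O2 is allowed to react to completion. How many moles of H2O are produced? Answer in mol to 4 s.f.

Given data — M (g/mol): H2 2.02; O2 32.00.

1.223 mol

n(H2) = 2.470 / 2.02 = 1.223 mol
n(O2) = 24.80 / 32.00 = 0.7750 mol
n/ν for H2 = 1.223/2 = 0.6115
n/ν for O2 = 0.7750/1 = 0.7750
Smallest n/ν is H2 → limiting reagent.
n(H2O) = (2/2) × 1.223 = 1.223 mol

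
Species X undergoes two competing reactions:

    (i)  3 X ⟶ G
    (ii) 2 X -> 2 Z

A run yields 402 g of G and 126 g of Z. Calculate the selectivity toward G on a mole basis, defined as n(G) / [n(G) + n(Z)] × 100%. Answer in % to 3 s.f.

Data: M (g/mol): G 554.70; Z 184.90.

51.5 %

n(G) = 402 / 554.70 = 0.7247 mol
n(Z) = 126 / 184.90 = 0.6814 mol
selectivity = 0.7247/(0.7247+0.6814) × 100 = 51.54 %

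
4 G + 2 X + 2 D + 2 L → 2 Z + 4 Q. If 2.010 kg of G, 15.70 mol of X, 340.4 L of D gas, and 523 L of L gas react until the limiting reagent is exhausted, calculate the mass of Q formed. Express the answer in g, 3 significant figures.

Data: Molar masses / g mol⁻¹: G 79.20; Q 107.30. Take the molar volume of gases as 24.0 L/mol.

n(G) = 2.010×1000 / 79.20 = 25.38 mol
n(X) = 15.70 mol
n(D) = 340.4 / 24.0 = 14.18 mol
n(L) = 523.0 / 24.0 = 21.79 mol
n/ν for G = 25.38/4 = 6.345
n/ν for X = 15.70/2 = 7.850
n/ν for D = 14.18/2 = 7.090
n/ν for L = 21.79/2 = 10.90
Smallest n/ν is G → limiting reagent.
n(Q) = (4/4) × 25.38 = 25.38 mol
mass = 25.38 × 107.30 = 2723 g

2720 g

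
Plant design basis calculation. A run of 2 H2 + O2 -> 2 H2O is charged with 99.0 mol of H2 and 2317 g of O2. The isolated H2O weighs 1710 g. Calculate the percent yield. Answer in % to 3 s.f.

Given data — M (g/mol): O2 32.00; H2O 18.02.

n(H2) = 99.00 mol
n(O2) = 2317 / 32.00 = 72.41 mol
n/ν for H2 = 99.00/2 = 49.50
n/ν for O2 = 72.41/1 = 72.41
Smallest n/ν is H2 → limiting reagent.
theoretical n(H2O) = (2/2) × 99.00 = 99.00 mol → 1784 g
% yield = 1710 / 1784 × 100 = 95.85 %

95.9 %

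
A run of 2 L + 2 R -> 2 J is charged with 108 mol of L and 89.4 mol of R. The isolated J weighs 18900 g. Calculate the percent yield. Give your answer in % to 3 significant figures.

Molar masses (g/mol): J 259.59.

n(L) = 108.0 mol
n(R) = 89.40 mol
n/ν for L = 108.0/2 = 54.00
n/ν for R = 89.40/2 = 44.70
Smallest n/ν is R → limiting reagent.
theoretical n(J) = (2/2) × 89.40 = 89.40 mol → 23210 g
% yield = 18900 / 23210 × 100 = 81.43 %

81.4 %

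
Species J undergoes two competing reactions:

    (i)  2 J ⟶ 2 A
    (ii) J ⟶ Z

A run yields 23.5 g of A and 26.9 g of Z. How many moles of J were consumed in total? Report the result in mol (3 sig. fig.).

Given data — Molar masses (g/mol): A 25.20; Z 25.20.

2.00 mol

n(A) = 23.5 / 25.20 = 0.9325 mol
n(Z) = 26.9 / 25.20 = 1.067 mol
n(J) via (i) = (2/2)×0.9325 = 0.9325 mol
n(J) via (ii) = (1/1)×1.067 = 1.067 mol
total n(J) = 0.9325 + 1.067 = 2.000 mol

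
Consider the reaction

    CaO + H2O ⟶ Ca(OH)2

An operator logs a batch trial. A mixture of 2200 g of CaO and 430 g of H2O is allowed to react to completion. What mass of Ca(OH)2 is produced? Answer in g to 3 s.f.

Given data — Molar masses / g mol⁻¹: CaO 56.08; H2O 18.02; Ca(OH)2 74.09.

n(CaO) = 2200 / 56.08 = 39.23 mol
n(H2O) = 430.0 / 18.02 = 23.86 mol
n/ν for CaO = 39.23/1 = 39.23
n/ν for H2O = 23.86/1 = 23.86
Smallest n/ν is H2O → limiting reagent.
n(Ca(OH)2) = (1/1) × 23.86 = 23.86 mol
mass = 23.86 × 74.09 = 1768 g

1770 g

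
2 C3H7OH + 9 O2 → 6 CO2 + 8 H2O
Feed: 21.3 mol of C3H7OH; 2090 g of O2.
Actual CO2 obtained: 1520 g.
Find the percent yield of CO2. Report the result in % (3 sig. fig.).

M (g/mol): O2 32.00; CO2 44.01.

79.3 %

n(C3H7OH) = 21.30 mol
n(O2) = 2090 / 32.00 = 65.31 mol
n/ν → C3H7OH: 10.65, O2: 7.257; O2 is limiting.
theoretical n(CO2) = (6/9) × 65.31 = 43.54 mol → 1916 g
% yield = 1520 / 1916 × 100 = 79.33 %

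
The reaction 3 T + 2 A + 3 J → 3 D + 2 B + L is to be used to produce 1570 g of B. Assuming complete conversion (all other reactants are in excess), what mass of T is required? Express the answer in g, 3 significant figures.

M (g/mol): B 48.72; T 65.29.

3160 g

n(B) = 1570 / 48.72 = 32.22 mol
n(T) = (3/2) × 32.22 = 48.33 mol
mass = 48.33 × 65.29 = 3155 g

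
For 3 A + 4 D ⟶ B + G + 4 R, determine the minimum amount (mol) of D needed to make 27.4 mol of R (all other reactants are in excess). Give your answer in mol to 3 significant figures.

27.4 mol

n(R) = 27.40 mol
n(D) = (4/4) × 27.40 = 27.40 mol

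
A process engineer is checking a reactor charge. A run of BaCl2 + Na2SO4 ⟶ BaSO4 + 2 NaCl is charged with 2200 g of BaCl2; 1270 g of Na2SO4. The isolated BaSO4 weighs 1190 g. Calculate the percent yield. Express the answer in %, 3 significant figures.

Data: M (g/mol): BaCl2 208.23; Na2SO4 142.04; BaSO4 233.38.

57.0 %

n(BaCl2) = 2200 / 208.23 = 10.57 mol
n(Na2SO4) = 1270 / 142.04 = 8.941 mol
n/ν for BaCl2 = 10.57/1 = 10.57
n/ν for Na2SO4 = 8.941/1 = 8.941
Smallest n/ν is Na2SO4 → limiting reagent.
theoretical n(BaSO4) = (1/1) × 8.941 = 8.941 mol → 2087 g
% yield = 1190 / 2087 × 100 = 57.02 %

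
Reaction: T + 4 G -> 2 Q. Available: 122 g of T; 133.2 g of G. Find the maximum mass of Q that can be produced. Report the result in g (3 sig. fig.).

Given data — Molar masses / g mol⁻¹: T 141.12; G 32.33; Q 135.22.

n(T) = 122.0 / 141.12 = 0.8645 mol
n(G) = 133.2 / 32.33 = 4.120 mol
n/ν for T = 0.8645/1 = 0.8645
n/ν for G = 4.120/4 = 1.030
Smallest n/ν is T → limiting reagent.
n(Q) = (2/1) × 0.8645 = 1.729 mol
mass = 1.729 × 135.22 = 233.8 g

234 g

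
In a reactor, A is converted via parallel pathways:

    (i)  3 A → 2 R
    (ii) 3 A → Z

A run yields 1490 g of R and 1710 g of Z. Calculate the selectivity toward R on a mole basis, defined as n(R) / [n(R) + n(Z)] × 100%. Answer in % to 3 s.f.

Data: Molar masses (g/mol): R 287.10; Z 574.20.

63.5 %

n(R) = 1490 / 287.10 = 5.190 mol
n(Z) = 1710 / 574.20 = 2.978 mol
selectivity = 5.190/(5.190+2.978) × 100 = 63.54 %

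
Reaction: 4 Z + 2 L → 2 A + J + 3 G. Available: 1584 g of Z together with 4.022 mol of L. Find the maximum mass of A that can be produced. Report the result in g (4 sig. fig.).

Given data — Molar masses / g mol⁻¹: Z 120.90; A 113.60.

456.9 g

n(Z) = 1584 / 120.90 = 13.10 mol
n(L) = 4.022 mol
n/ν for Z = 13.10/4 = 3.275
n/ν for L = 4.022/2 = 2.011
Smallest n/ν is L → limiting reagent.
n(A) = (2/2) × 4.022 = 4.022 mol
mass = 4.022 × 113.60 = 456.9 g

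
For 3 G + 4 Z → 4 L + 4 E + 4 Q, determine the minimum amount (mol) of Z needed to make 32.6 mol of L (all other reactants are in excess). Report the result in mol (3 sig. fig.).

32.6 mol

n(L) = 32.60 mol
n(Z) = (4/4) × 32.60 = 32.60 mol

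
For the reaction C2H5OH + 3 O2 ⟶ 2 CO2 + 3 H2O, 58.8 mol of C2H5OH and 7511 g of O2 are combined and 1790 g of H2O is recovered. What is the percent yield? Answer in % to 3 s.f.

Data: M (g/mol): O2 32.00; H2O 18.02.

56.3 %

n(C2H5OH) = 58.80 mol
n(O2) = 7511 / 32.00 = 234.7 mol
n/ν for C2H5OH = 58.80/1 = 58.80
n/ν for O2 = 234.7/3 = 78.23
Smallest n/ν is C2H5OH → limiting reagent.
theoretical n(H2O) = (3/1) × 58.80 = 176.4 mol → 3179 g
% yield = 1790 / 3179 × 100 = 56.31 %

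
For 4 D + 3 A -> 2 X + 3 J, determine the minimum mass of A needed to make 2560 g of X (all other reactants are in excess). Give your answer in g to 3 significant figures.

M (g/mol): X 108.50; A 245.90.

8700 g

n(X) = 2560 / 108.50 = 23.59 mol
n(A) = (3/2) × 23.59 = 35.39 mol
mass = 35.39 × 245.90 = 8702 g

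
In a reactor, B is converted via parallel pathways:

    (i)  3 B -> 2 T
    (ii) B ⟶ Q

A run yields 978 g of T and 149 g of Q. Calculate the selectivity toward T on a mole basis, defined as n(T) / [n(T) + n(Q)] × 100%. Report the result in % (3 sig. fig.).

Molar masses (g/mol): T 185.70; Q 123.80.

81.4 %

n(T) = 978 / 185.70 = 5.267 mol
n(Q) = 149 / 123.80 = 1.204 mol
selectivity = 5.267/(5.267+1.204) × 100 = 81.39 %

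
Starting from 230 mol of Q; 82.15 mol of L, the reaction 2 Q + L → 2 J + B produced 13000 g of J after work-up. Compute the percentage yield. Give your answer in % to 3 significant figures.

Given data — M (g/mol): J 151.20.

52.3 %

n(Q) = 230.0 mol
n(L) = 82.15 mol
n/ν → Q: 115.0, L: 82.15; L is limiting.
theoretical n(J) = (2/1) × 82.15 = 164.3 mol → 24840 g
% yield = 13000 / 24840 × 100 = 52.33 %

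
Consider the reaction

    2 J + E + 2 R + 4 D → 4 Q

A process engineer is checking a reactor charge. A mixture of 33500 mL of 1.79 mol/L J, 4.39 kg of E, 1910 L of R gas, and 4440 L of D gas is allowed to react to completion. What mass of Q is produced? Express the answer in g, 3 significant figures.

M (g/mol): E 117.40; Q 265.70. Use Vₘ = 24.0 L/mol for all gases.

n(J) = 1.79 × 33500/1000 = 59.97 mol
n(E) = 4.390×1000 / 117.40 = 37.39 mol
n(R) = 1910 / 24.0 = 79.58 mol
n(D) = 4440 / 24.0 = 185.0 mol
n/ν for J = 59.97/2 = 29.99
n/ν for E = 37.39/1 = 37.39
n/ν for R = 79.58/2 = 39.79
n/ν for D = 185.0/4 = 46.25
Smallest n/ν is J → limiting reagent.
n(Q) = (4/2) × 59.97 = 119.9 mol
mass = 119.9 × 265.70 = 31860 g

31900 g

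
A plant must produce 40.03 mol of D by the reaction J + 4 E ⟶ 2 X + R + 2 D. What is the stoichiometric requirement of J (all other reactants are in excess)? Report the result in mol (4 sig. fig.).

20.02 mol

n(D) = 40.03 mol
n(J) = (1/2) × 40.03 = 20.02 mol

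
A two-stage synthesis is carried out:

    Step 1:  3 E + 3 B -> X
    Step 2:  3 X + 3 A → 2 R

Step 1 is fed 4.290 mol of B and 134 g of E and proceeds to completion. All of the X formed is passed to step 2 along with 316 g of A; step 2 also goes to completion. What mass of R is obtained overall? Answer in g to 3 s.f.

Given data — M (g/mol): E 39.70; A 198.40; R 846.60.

635 g

Step 1:
n(B) = 4.290 mol
n(E) = 134.0 / 39.70 = 3.375 mol
n/ν for B = 4.290/3 = 1.430
n/ν for E = 3.375/3 = 1.125
Smallest n/ν is E → limiting reagent.
n(X) produced = (1/3) × 3.375 = 1.125 mol
Step 2:
n(X) available = 1.125 mol
n(A) = 316.0 / 198.40 = 1.593 mol
n/ν for X = 1.125/3 = 0.3750
n/ν for A = 1.593/3 = 0.5310
Smallest n/ν is X → limiting reagent.
n(R) = (2/3) × 1.125 = 0.7500 mol
mass = 0.7500 × 846.60 = 635.0 g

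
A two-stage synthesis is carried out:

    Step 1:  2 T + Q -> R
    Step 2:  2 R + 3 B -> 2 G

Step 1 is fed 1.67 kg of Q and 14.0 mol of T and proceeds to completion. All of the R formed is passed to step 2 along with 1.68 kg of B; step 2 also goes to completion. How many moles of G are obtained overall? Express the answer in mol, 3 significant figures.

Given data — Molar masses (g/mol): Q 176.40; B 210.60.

Step 1:
n(Q) = 1.670×1000 / 176.40 = 9.467 mol
n(T) = 14.00 mol
n/ν for Q = 9.467/1 = 9.467
n/ν for T = 14.00/2 = 7.000
Smallest n/ν is T → limiting reagent.
n(R) produced = (1/2) × 14.00 = 7.000 mol
Step 2:
n(R) available = 7.000 mol
n(B) = 1.680×1000 / 210.60 = 7.977 mol
n/ν for R = 7.000/2 = 3.500
n/ν for B = 7.977/3 = 2.659
Smallest n/ν is B → limiting reagent.
n(G) = (2/3) × 7.977 = 5.318 mol

5.32 mol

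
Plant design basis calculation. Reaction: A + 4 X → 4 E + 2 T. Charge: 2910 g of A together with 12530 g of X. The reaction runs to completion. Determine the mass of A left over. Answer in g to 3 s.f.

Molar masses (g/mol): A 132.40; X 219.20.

1020 g

n(A) = 2910 / 132.40 = 21.98 mol
n(X) = 12530 / 219.20 = 57.16 mol
n/ν for A = 21.98/1 = 21.98
n/ν for X = 57.16/4 = 14.29
Smallest n/ν is X → limiting reagent.
A consumed = (1/4) × 57.16 = 14.29 mol
A remaining = 21.98 − 14.29 = 7.690 mol
mass = 7.690 × 132.40 = 1018 g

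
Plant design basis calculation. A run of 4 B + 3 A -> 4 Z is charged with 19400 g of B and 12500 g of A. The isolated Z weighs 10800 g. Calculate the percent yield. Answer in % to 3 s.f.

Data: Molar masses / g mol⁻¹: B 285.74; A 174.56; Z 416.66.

n(B) = 19400 / 285.74 = 67.89 mol
n(A) = 12500 / 174.56 = 71.61 mol
n/ν → B: 16.97, A: 23.87; B is limiting.
theoretical n(Z) = (4/4) × 67.89 = 67.89 mol → 28290 g
% yield = 10800 / 28290 × 100 = 38.18 %

38.2 %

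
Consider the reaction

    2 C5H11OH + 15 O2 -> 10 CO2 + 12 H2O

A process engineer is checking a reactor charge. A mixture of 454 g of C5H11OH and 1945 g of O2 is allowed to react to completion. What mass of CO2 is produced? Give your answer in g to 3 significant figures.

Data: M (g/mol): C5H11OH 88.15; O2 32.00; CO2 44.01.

n(C5H11OH) = 454.0 / 88.15 = 5.150 mol
n(O2) = 1945 / 32.00 = 60.78 mol
n/ν for C5H11OH = 5.150/2 = 2.575
n/ν for O2 = 60.78/15 = 4.052
Smallest n/ν is C5H11OH → limiting reagent.
n(CO2) = (10/2) × 5.150 = 25.75 mol
mass = 25.75 × 44.01 = 1133 g

1130 g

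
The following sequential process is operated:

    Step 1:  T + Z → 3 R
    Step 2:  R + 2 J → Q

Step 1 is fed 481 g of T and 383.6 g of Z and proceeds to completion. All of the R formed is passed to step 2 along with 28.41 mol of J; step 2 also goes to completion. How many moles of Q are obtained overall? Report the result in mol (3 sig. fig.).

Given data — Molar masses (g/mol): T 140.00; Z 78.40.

Step 1:
n(T) = 481.0 / 140.00 = 3.436 mol
n(Z) = 383.6 / 78.40 = 4.893 mol
n/ν for T = 3.436/1 = 3.436
n/ν for Z = 4.893/1 = 4.893
Smallest n/ν is T → limiting reagent.
n(R) produced = (3/1) × 3.436 = 10.31 mol
Step 2:
n(R) available = 10.31 mol
n(J) = 28.41 mol
n/ν for R = 10.31/1 = 10.31
n/ν for J = 28.41/2 = 14.21
Smallest n/ν is R → limiting reagent.
n(Q) = (1/1) × 10.31 = 10.31 mol

10.3 mol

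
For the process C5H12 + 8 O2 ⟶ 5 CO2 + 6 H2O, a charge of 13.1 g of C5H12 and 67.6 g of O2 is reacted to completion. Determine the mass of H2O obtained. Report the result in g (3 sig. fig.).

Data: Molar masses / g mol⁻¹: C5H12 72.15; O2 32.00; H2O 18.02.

n(C5H12) = 13.10 / 72.15 = 0.1816 mol
n(O2) = 67.60 / 32.00 = 2.113 mol
n/ν for C5H12 = 0.1816/1 = 0.1816
n/ν for O2 = 2.113/8 = 0.2641
Smallest n/ν is C5H12 → limiting reagent.
n(H2O) = (6/1) × 0.1816 = 1.090 mol
mass = 1.090 × 18.02 = 19.64 g

19.6 g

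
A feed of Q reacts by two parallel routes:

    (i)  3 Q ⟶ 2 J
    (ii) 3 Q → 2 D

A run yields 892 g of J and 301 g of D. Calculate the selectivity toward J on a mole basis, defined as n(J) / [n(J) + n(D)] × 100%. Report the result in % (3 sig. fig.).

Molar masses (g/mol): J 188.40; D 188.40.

74.8 %

n(J) = 892 / 188.40 = 4.735 mol
n(D) = 301 / 188.40 = 1.598 mol
selectivity = 4.735/(4.735+1.598) × 100 = 74.77 %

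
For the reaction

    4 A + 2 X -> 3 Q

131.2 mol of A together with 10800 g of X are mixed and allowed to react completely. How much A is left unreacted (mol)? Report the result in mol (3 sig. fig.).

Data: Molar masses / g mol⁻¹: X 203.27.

24.9 mol

n(A) = 131.2 mol
n(X) = 10800 / 203.27 = 53.13 mol
n/ν for A = 131.2/4 = 32.80
n/ν for X = 53.13/2 = 26.57
Smallest n/ν is X → limiting reagent.
A consumed = (4/2) × 53.13 = 106.3 mol
A remaining = 131.2 − 106.3 = 24.90 mol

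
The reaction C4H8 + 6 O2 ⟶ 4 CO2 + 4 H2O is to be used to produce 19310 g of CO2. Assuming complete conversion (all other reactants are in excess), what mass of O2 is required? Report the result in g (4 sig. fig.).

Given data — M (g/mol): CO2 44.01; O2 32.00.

21060 g

n(CO2) = 19310 / 44.01 = 438.8 mol
n(O2) = (6/4) × 438.8 = 658.2 mol
mass = 658.2 × 32.00 = 21060 g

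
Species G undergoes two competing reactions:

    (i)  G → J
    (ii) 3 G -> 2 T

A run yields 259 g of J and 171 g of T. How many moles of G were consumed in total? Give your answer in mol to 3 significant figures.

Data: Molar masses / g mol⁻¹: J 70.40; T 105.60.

n(J) = 259 / 70.40 = 3.679 mol
n(T) = 171 / 105.60 = 1.619 mol
n(G) via (i) = (1/1)×3.679 = 3.679 mol
n(G) via (ii) = (3/2)×1.619 = 2.429 mol
total n(G) = 3.679 + 2.429 = 6.108 mol

6.11 mol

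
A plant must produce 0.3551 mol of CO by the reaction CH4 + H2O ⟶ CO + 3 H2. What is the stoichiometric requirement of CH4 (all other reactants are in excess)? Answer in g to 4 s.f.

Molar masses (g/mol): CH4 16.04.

n(CO) = 0.3551 mol
n(CH4) = (1/1) × 0.3551 = 0.3551 mol
mass = 0.3551 × 16.04 = 5.696 g

5.696 g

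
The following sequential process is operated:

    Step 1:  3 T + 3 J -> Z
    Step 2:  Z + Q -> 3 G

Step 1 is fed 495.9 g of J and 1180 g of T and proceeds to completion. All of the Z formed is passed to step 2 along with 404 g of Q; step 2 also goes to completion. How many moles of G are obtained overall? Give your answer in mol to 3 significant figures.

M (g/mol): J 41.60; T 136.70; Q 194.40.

Step 1:
n(J) = 495.9 / 41.60 = 11.92 mol
n(T) = 1180 / 136.70 = 8.632 mol
n/ν → J: 3.973, T: 2.877; T is limiting.
n(Z) produced = (1/3) × 8.632 = 2.877 mol
Step 2:
n(Z) available = 2.877 mol
n(Q) = 404.0 / 194.40 = 2.078 mol
n/ν → Z: 2.877, Q: 2.078; Q is limiting.
n(G) = (3/1) × 2.078 = 6.234 mol

6.23 mol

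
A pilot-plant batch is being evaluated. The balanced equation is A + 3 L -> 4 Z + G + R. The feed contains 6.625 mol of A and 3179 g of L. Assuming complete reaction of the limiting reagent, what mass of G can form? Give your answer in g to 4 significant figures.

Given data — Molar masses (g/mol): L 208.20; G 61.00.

310.5 g

n(A) = 6.625 mol
n(L) = 3179 / 208.20 = 15.27 mol
n/ν → A: 6.625, L: 5.090; L is limiting.
n(G) = (1/3) × 15.27 = 5.090 mol
mass = 5.090 × 61.00 = 310.5 g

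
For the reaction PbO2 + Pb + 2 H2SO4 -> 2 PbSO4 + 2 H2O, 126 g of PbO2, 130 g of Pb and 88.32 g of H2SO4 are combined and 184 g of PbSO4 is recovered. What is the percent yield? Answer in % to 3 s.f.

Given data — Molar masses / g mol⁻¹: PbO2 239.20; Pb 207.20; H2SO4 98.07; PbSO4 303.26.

67.4 %

n(PbO2) = 126.0 / 239.20 = 0.5268 mol
n(Pb) = 130.0 / 207.20 = 0.6274 mol
n(H2SO4) = 88.32 / 98.07 = 0.9006 mol
n/ν → PbO2: 0.5268, Pb: 0.6274, H2SO4: 0.4503; H2SO4 is limiting.
theoretical n(PbSO4) = (2/2) × 0.9006 = 0.9006 mol → 273.1 g
% yield = 184 / 273.1 × 100 = 67.37 %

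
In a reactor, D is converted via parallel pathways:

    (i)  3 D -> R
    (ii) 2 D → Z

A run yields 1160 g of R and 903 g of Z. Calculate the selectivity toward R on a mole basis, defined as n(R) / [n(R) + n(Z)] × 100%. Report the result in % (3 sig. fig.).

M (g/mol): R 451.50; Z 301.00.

46.1 %

n(R) = 1160 / 451.50 = 2.569 mol
n(Z) = 903 / 301.00 = 3.000 mol
selectivity = 2.569/(2.569+3.000) × 100 = 46.13 %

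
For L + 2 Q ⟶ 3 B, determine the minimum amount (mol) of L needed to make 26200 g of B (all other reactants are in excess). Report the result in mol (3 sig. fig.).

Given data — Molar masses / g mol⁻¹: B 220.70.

n(B) = 26200 / 220.70 = 118.7 mol
n(L) = (1/3) × 118.7 = 39.57 mol

39.6 mol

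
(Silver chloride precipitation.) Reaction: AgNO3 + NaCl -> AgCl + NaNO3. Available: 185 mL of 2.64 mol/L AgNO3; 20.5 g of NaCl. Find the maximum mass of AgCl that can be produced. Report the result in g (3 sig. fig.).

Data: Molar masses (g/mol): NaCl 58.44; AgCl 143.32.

50.3 g

n(AgNO3) = 2.64 × 185.0/1000 = 0.4884 mol
n(NaCl) = 20.50 / 58.44 = 0.3508 mol
n/ν → AgNO3: 0.4884, NaCl: 0.3508; NaCl is limiting.
n(AgCl) = (1/1) × 0.3508 = 0.3508 mol
mass = 0.3508 × 143.32 = 50.28 g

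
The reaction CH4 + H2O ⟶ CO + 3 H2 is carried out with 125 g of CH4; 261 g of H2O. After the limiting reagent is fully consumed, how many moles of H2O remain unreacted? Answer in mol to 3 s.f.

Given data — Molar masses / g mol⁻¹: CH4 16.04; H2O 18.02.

n(CH4) = 125.0 / 16.04 = 7.793 mol
n(H2O) = 261.0 / 18.02 = 14.48 mol
n/ν for CH4 = 7.793/1 = 7.793
n/ν for H2O = 14.48/1 = 14.48
Smallest n/ν is CH4 → limiting reagent.
H2O consumed = (1/1) × 7.793 = 7.793 mol
H2O remaining = 14.48 − 7.793 = 6.687 mol

6.69 mol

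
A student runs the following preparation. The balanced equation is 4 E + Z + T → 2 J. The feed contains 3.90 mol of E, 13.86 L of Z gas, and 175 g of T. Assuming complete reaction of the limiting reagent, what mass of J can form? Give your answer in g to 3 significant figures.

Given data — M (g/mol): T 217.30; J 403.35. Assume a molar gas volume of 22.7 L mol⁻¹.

n(E) = 3.900 mol
n(Z) = 13.86 / 22.7 = 0.6106 mol
n(T) = 175.0 / 217.30 = 0.8053 mol
n/ν for E = 3.900/4 = 0.9750
n/ν for Z = 0.6106/1 = 0.6106
n/ν for T = 0.8053/1 = 0.8053
Smallest n/ν is Z → limiting reagent.
n(J) = (2/1) × 0.6106 = 1.221 mol
mass = 1.221 × 403.35 = 492.5 g

493 g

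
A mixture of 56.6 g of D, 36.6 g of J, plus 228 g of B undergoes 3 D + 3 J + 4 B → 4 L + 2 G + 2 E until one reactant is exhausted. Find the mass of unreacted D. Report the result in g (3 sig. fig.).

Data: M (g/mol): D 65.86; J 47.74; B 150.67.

6.11 g

n(D) = 56.60 / 65.86 = 0.8594 mol
n(J) = 36.60 / 47.74 = 0.7667 mol
n(B) = 228.0 / 150.67 = 1.513 mol
n/ν → D: 0.2865, J: 0.2556, B: 0.3783; J is limiting.
D consumed = (3/3) × 0.7667 = 0.7667 mol
D remaining = 0.8594 − 0.7667 = 0.09270 mol
mass = 0.09270 × 65.86 = 6.105 g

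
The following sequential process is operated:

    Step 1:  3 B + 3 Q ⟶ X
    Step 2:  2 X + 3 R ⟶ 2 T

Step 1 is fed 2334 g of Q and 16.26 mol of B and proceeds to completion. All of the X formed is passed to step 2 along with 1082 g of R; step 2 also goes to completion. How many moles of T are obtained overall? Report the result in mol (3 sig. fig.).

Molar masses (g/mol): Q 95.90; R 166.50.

4.33 mol

Step 1:
n(Q) = 2334 / 95.90 = 24.34 mol
n(B) = 16.26 mol
n/ν for Q = 24.34/3 = 8.113
n/ν for B = 16.26/3 = 5.420
Smallest n/ν is B → limiting reagent.
n(X) produced = (1/3) × 16.26 = 5.420 mol
Step 2:
n(X) available = 5.420 mol
n(R) = 1082 / 166.50 = 6.498 mol
n/ν for X = 5.420/2 = 2.710
n/ν for R = 6.498/3 = 2.166
Smallest n/ν is R → limiting reagent.
n(T) = (2/3) × 6.498 = 4.332 mol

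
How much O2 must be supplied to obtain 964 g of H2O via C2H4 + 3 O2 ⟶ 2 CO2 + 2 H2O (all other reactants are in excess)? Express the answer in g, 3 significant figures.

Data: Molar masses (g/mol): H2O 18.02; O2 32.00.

2570 g

n(H2O) = 964 / 18.02 = 53.50 mol
n(O2) = (3/2) × 53.50 = 80.25 mol
mass = 80.25 × 32.00 = 2568 g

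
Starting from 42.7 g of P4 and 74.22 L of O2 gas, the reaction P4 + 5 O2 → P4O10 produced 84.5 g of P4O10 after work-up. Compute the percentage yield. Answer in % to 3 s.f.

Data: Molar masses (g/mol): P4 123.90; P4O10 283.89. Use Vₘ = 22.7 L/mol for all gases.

86.4 %

n(P4) = 42.70 / 123.90 = 0.3446 mol
n(O2) = 74.22 / 22.7 = 3.270 mol
n/ν → P4: 0.3446, O2: 0.6540; P4 is limiting.
theoretical n(P4O10) = (1/1) × 0.3446 = 0.3446 mol → 97.83 g
% yield = 84.5 / 97.83 × 100 = 86.37 %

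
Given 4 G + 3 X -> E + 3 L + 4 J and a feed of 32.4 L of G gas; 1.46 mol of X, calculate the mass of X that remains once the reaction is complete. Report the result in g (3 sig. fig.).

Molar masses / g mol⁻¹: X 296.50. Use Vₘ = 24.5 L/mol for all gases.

139 g

n(G) = 32.40 / 24.5 = 1.322 mol
n(X) = 1.460 mol
n/ν for G = 1.322/4 = 0.3305
n/ν for X = 1.460/3 = 0.4867
Smallest n/ν is G → limiting reagent.
X consumed = (3/4) × 1.322 = 0.9915 mol
X remaining = 1.460 − 0.9915 = 0.4685 mol
mass = 0.4685 × 296.50 = 138.9 g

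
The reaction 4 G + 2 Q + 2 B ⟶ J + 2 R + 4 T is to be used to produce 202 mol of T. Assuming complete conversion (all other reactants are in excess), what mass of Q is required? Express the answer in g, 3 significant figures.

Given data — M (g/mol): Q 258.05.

26100 g

n(T) = 202.0 mol
n(Q) = (2/4) × 202.0 = 101.0 mol
mass = 101.0 × 258.05 = 26060 g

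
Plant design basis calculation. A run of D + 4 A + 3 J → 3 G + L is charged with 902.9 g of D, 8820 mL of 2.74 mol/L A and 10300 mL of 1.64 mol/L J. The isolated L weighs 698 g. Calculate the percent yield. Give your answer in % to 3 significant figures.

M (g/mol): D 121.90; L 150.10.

82.6 %

n(D) = 902.9 / 121.90 = 7.407 mol
n(A) = 2.74 × 8820/1000 = 24.17 mol
n(J) = 1.64 × 10300/1000 = 16.89 mol
n/ν for D = 7.407/1 = 7.407
n/ν for A = 24.17/4 = 6.043
n/ν for J = 16.89/3 = 5.630
Smallest n/ν is J → limiting reagent.
theoretical n(L) = (1/3) × 16.89 = 5.630 mol → 845.1 g
% yield = 698 / 845.1 × 100 = 82.59 %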